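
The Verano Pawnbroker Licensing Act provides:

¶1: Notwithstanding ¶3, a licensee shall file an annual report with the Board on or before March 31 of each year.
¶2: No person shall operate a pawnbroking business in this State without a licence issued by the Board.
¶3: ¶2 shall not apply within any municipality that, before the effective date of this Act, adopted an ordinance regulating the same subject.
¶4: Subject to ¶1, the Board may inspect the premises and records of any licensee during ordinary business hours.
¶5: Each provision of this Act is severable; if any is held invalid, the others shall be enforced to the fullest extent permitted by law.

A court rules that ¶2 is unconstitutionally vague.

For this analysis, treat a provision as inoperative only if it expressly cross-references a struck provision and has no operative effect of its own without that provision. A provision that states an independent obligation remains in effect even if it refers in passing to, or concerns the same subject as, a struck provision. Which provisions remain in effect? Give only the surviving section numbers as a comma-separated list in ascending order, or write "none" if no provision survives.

1, 4, 5

¶2 is struck. ¶3 merely fixes the local-preemption carve-out from ¶2; with ¶2 gone it has nothing to operate on and falls away. Although ¶1 refers to ¶3, its operative terms do not depend on ¶3, so it remains in effect. ¶5 is a severability clause and preserves every provision that can still be given independent effect. The provisions still in force are ¶1, ¶4, and ¶5.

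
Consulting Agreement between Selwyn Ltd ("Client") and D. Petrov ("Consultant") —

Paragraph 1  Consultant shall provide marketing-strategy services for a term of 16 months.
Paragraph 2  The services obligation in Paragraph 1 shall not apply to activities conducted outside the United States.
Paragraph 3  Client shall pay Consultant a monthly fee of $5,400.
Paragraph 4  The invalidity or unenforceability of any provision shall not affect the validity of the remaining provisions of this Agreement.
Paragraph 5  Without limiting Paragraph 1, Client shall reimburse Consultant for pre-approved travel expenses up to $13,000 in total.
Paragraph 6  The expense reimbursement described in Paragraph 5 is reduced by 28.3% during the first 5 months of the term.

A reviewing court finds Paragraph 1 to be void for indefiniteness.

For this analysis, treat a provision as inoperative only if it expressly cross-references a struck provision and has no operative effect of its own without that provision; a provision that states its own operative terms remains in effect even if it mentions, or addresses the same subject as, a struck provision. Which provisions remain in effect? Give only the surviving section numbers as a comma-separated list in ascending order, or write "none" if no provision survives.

3, 4, 5, 6

Paragraph 1 is struck. Paragraph 2 operates only by reference to Paragraph 1, so it falls with Paragraph 1. Although Paragraph 5 refers to Paragraph 1, its operative terms do not depend on Paragraph 1, so it remains in effect. Paragraph 4 is a severability clause and preserves every provision that can still be given independent effect. The provisions still in force are Paragraph 3, Paragraph 4, Paragraph 5, and Paragraph 6.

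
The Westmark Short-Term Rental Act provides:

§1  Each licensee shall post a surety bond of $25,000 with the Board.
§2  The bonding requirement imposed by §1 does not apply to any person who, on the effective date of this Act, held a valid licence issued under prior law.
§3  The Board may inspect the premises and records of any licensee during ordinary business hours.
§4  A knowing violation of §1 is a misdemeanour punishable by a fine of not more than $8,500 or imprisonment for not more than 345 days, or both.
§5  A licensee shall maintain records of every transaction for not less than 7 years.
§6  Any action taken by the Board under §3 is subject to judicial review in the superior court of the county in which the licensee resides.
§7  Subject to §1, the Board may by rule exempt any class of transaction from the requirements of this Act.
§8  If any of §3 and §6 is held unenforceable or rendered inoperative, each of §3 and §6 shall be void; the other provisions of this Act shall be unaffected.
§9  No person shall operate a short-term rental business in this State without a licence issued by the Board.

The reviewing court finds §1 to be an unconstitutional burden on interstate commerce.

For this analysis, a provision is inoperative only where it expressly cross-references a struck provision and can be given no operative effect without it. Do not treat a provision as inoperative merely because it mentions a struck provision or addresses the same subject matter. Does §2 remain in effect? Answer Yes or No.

No

§1 is struck. §2 merely fixes the grandfather exemption from §1; with §1 gone it has nothing to operate on and falls away. §4 merely fixes the criminal penalty for violating §1; with §1 gone it has nothing to operate on and falls away. §7 mentions §1 but its own obligation stands independently of §1, so §7 is not affected. §8 ties §3 and §6 together, but none of those is affected here; the remaining provisions continue in force under §8. §3, §5, §6, §7, §8, and §9 remain in effect. §2 is among the inoperative provisions, so the answer is no.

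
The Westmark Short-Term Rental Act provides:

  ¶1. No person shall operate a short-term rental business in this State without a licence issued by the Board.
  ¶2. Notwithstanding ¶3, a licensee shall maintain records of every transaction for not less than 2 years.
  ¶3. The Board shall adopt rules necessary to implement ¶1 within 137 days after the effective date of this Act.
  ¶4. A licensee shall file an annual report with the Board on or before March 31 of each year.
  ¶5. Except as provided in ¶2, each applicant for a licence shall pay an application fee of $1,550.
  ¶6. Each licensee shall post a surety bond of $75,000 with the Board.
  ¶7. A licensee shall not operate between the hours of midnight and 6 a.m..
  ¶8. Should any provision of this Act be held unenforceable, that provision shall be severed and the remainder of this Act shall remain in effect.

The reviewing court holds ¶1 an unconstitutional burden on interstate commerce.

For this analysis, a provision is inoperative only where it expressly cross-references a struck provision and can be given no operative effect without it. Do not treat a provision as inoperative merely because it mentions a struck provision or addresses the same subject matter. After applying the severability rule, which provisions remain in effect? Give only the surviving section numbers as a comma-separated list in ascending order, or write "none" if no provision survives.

2, 4, 5, 6, 7, 8

¶1 is struck. ¶3 merely fixes the rulemaking mandate for ¶1; with ¶1 gone it has nothing to operate on and falls away. Although ¶2 refers to ¶3, its operative terms do not depend on ¶3, so it remains in effect. ¶8 is a severability clause and preserves every provision that can still be given independent effect. The provisions still in force are ¶2, ¶4, ¶5, ¶6, ¶7, and ¶8.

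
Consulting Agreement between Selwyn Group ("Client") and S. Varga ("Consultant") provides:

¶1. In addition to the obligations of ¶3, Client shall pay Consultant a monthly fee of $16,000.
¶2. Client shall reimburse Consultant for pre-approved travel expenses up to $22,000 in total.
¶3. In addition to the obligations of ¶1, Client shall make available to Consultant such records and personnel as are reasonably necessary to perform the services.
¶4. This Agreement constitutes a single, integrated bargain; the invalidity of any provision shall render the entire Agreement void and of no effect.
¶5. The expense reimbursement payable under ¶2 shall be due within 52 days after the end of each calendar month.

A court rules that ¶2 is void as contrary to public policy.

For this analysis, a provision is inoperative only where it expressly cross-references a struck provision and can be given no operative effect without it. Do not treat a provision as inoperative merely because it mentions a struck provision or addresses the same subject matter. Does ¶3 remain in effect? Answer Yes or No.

No

¶2 is struck. ¶5 does nothing except set the payment deadline for the expense reimbursement by reference to ¶2; with ¶2 gone it has no independent effect and is inoperative. ¶4 provides that the Agreement is not severable, so the invalidity of any one provision voids the entire Agreement. No provision of the Agreement survives. ¶3 is among the inoperative provisions, so the answer is no.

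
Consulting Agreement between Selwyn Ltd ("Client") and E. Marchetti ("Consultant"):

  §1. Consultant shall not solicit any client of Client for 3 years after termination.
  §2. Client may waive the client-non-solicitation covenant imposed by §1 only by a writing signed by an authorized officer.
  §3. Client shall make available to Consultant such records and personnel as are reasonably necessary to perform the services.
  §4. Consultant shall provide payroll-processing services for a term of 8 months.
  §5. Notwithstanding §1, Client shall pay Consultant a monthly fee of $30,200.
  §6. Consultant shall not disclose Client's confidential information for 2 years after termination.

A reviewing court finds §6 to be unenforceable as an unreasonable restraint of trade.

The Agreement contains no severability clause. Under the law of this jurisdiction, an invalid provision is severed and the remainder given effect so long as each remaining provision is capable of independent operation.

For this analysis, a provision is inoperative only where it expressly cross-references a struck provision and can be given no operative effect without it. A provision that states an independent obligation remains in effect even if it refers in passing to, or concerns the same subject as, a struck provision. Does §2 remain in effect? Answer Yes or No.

Yes

§6 is struck. Nothing else in the Agreement is defined by reference to §6. With no severability clause, the stated default rule severs what cannot stand and enforces each remaining provision that can operate on its own. That leaves §1, §2, §3, §4, and §5 in effect. §2 is among the surviving provisions, so the answer is yes.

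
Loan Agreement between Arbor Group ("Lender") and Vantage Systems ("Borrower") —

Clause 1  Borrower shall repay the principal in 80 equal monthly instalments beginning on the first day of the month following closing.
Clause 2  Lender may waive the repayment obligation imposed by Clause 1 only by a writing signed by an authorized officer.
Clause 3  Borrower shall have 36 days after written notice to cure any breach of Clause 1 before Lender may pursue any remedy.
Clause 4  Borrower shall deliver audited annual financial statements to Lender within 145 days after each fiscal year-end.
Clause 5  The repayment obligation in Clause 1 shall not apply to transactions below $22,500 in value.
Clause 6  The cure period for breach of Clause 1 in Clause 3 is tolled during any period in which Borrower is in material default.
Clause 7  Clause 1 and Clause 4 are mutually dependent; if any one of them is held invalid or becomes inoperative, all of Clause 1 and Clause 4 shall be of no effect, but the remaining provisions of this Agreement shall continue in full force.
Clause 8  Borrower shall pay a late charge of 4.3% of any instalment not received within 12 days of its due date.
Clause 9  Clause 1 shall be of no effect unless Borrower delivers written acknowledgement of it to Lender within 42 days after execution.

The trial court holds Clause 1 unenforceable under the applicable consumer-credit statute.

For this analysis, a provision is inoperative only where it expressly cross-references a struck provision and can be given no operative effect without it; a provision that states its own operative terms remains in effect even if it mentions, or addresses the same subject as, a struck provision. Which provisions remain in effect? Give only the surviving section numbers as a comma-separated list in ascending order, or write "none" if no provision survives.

7, 8

Clause 1 is struck. Clause 2 merely fixes the waiver condition for Clause 1; with Clause 1 gone it has nothing to operate on and falls away. Clause 3 operates only by reference to Clause 1, so it falls with Clause 1. Clause 5 operates only by reference to Clause 1, so it falls with Clause 1. Clause 9 operates only by reference to Clause 1, so it falls with Clause 1. The whole of Clause 6 is the tolling of the cure period for breach of Clause 1, defined by reference to Clause 3, so Clause 6 cannot stand once Clause 3 is removed. Clause 7 declares Clause 1 and Clause 4 mutually dependent; since one of them has fallen, all of them are of no effect. That brings down Clause 4 as well. The remainder continues in force under Clause 7. The provisions still in force are Clause 7 and Clause 8.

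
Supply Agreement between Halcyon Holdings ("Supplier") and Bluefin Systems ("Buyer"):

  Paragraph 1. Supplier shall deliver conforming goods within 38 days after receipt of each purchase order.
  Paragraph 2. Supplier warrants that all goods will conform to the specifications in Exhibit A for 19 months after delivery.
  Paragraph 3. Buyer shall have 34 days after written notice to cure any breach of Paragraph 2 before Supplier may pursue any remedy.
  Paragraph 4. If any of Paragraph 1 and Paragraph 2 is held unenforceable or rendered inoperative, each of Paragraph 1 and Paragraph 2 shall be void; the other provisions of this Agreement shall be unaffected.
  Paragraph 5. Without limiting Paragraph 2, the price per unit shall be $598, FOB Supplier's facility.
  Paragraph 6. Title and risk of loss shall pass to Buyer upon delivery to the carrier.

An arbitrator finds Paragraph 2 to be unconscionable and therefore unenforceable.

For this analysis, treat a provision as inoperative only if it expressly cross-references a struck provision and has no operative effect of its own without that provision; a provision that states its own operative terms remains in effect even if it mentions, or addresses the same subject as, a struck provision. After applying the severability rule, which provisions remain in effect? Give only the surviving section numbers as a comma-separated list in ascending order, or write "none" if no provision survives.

4, 5, 6

Paragraph 2 is struck. Paragraph 3 operates only by reference to Paragraph 2, so it falls with Paragraph 2. Although Paragraph 5 refers to Paragraph 2, its operative terms do not depend on Paragraph 2, so it remains in effect. Paragraph 4 declares Paragraph 1 and Paragraph 2 mutually dependent; since one of them has fallen, all of them are of no effect. That brings down Paragraph 1 as well. The remainder continues in force under Paragraph 4. Paragraph 4, Paragraph 5, and Paragraph 6 remain in effect.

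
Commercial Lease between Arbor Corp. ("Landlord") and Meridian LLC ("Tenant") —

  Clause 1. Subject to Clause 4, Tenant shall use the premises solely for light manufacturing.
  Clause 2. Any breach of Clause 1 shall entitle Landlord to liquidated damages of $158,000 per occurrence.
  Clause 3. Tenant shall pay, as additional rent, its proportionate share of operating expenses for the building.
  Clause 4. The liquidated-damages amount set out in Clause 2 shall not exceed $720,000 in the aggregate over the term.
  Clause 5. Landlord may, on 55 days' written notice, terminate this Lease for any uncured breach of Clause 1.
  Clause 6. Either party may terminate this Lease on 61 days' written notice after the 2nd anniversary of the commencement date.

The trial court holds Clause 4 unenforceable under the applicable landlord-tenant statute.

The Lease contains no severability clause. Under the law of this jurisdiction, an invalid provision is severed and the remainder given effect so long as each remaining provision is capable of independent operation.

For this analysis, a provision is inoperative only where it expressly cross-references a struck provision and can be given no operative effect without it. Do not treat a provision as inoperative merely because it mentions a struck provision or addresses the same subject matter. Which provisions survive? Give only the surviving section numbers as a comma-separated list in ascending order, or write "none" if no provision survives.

1, 2, 3, 5, 6

Clause 4 is struck. Although Clause 1 refers to Clause 4, its operative terms do not depend on Clause 4, so it remains in effect. No other provision's operative terms depend on Clause 4. Under the stated default rule, only provisions that cannot operate independently fall away; the rest are enforced. Clause 1, Clause 2, Clause 3, Clause 5, and Clause 6 remain in effect.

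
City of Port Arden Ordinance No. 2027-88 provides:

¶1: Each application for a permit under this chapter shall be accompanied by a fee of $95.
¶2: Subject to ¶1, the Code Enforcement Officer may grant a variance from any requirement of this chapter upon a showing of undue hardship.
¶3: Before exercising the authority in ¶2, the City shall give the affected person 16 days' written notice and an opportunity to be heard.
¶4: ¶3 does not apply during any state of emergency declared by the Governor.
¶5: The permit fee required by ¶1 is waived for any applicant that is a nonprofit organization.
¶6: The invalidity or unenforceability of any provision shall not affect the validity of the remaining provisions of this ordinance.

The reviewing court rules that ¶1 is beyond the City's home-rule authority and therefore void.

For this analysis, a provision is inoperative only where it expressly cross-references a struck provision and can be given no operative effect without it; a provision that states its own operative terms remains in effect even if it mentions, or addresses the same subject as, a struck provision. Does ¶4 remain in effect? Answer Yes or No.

¶1 is struck. ¶5 does nothing except set the nonprofit waiver of the permit fee by reference to ¶1; with ¶1 gone it has no independent effect and is inoperative. Although ¶2 refers to ¶1, its operative terms do not depend on ¶1, so it remains in effect. ¶6 is a severability clause and preserves every provision that can still be given independent effect. ¶2, ¶3, ¶4, and ¶6 remain in effect. ¶4 is among the surviving provisions, so the answer is yes.

Yes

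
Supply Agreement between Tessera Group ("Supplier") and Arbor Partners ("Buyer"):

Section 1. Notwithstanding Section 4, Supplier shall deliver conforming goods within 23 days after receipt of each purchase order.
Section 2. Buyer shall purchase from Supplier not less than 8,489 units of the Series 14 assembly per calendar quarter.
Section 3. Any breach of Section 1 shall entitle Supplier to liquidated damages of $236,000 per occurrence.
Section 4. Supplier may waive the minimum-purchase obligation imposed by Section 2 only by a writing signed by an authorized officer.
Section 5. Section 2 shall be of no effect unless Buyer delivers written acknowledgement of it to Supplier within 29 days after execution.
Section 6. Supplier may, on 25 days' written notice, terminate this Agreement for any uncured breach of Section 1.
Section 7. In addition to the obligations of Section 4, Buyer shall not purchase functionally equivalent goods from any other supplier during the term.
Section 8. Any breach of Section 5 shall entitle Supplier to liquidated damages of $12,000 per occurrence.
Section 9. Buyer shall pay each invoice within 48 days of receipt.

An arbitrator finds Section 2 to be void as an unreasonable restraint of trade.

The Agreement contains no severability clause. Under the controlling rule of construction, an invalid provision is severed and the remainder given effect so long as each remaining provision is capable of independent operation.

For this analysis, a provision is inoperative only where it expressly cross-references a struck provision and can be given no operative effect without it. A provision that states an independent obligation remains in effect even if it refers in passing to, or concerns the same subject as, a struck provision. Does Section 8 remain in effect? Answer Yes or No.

No

Section 2 is struck. The only function of Section 4 is the waiver condition for Section 2, so it cannot stand once Section 2 is removed. Section 5 operates only by reference to Section 2, so it falls with Section 2. Section 8 operates only by reference to Section 5, so it falls with Section 5. Although Section 7 refers to Section 4, its operative terms do not depend on Section 4, so it remains in effect. Although Section 1 refers to Section 4, its operative terms do not depend on Section 4, so it remains in effect. With no severability clause, the stated default rule severs what cannot stand and enforces each remaining provision that can operate on its own. Section 1, Section 3, Section 6, Section 7, and Section 9 remain in effect. Section 8 is among the inoperative provisions, so the answer is no.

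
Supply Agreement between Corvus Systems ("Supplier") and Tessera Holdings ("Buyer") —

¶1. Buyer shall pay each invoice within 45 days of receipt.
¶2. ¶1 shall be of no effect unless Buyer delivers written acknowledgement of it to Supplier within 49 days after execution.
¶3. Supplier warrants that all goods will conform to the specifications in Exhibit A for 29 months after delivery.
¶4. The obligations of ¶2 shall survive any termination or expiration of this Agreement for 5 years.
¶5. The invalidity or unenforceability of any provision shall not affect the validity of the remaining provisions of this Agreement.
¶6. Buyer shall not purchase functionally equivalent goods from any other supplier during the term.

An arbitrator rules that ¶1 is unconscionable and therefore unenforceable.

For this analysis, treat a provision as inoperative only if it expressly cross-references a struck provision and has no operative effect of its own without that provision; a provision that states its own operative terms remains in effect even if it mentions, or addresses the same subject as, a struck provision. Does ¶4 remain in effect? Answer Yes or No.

¶1 is struck. ¶2 operates only by reference to ¶1, so it falls with ¶1. ¶4 has no operative effect of its own apart from ¶2 and is therefore inoperative. ¶5 is a severability clause and preserves every provision that can still be given independent effect. That leaves ¶3, ¶5, and ¶6 in effect. ¶4 is among the inoperative provisions, so the answer is no.

No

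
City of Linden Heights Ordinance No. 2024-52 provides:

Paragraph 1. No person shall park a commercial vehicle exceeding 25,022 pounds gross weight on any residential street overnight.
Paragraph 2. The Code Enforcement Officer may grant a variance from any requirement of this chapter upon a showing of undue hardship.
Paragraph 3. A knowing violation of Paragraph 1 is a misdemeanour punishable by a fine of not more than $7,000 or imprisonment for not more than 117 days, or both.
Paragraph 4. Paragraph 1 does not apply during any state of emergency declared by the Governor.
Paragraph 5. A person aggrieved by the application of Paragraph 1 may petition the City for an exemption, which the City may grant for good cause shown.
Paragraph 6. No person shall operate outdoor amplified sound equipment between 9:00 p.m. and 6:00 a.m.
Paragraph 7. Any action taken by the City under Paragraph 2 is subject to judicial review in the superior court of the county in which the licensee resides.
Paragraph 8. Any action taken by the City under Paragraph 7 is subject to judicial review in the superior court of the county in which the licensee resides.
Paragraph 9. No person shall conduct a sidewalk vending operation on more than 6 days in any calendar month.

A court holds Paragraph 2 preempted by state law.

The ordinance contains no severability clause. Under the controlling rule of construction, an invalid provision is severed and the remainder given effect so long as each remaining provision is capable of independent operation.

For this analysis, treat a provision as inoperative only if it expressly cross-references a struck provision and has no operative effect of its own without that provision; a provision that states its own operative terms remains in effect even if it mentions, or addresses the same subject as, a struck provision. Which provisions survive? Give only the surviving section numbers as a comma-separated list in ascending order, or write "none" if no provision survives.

Paragraph 2 is struck. Paragraph 7 merely fixes the judicial-review right for Paragraph 2; with Paragraph 2 gone it has nothing to operate on and falls away. Paragraph 8 has no operative effect of its own apart from Paragraph 7 and is therefore inoperative. With no severability clause, the stated default rule severs what cannot stand and enforces each remaining provision that can operate on its own. Paragraph 1, Paragraph 3, Paragraph 4, Paragraph 5, Paragraph 6, and Paragraph 9 remain in effect.

1, 3, 4, 5, 6, 9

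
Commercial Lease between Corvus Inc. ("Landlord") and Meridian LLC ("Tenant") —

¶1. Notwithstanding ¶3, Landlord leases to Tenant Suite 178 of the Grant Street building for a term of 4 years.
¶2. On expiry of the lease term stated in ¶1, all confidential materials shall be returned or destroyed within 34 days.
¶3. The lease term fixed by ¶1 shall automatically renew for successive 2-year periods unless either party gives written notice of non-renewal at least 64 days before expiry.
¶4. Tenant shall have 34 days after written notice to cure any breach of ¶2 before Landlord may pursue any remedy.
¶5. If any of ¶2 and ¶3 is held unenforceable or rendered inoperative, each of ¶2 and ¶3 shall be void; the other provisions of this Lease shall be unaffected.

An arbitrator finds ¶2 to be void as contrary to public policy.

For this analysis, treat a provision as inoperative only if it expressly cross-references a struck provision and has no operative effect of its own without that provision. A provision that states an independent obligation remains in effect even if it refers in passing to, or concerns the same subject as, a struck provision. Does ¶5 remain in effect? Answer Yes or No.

Yes

¶2 is struck. ¶4 operates only by reference to ¶2, so it falls with ¶2. ¶1 mentions ¶3 but its own obligation stands independently of ¶3, so ¶1 is not affected. ¶5 declares ¶2 and ¶3 mutually dependent; since one of them has fallen, all of them are of no effect. That brings down ¶3 as well. The remainder continues in force under ¶5. The provisions still in force are ¶1 and ¶5. ¶5 is among the surviving provisions, so the answer is yes.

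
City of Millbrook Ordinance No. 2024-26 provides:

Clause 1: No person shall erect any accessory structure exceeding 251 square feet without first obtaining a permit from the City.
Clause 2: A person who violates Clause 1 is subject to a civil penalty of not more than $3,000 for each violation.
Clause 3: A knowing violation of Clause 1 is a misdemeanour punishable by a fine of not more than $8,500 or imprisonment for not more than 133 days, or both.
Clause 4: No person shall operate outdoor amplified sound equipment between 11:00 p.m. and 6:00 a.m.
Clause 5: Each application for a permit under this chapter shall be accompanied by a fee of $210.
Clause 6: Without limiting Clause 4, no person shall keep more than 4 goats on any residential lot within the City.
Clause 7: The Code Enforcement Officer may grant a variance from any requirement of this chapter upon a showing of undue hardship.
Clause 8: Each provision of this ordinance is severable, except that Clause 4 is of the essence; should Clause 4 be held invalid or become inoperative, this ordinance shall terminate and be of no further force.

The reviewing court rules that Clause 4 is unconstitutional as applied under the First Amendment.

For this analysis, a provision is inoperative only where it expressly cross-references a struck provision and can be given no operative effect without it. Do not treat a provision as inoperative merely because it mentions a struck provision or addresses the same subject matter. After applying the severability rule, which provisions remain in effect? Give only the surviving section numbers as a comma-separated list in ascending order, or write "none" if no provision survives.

Clause 4 is struck. Nothing else in the ordinance is defined by reference to Clause 4. Clause 8 makes Clause 4 an essential term, and Clause 4 is the provision held invalid; under Clause 8, the entire ordinance is therefore void. No provision of the ordinance survives.

none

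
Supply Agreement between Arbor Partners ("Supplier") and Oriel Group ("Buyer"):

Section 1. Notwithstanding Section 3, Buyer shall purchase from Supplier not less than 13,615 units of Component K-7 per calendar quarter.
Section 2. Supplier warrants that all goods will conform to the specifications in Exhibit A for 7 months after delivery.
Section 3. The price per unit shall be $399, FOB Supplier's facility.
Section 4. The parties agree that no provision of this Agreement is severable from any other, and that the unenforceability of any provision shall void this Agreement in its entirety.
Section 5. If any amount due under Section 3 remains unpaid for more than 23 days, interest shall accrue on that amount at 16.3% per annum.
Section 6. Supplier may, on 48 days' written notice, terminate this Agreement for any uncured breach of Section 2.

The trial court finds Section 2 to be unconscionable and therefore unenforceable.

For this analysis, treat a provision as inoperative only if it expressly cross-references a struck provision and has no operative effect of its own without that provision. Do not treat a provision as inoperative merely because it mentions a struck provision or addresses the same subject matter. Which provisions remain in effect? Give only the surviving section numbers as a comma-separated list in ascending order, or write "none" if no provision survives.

none

Section 2 is struck. Section 6 has no operative effect of its own apart from Section 2 and is therefore inoperative. Section 4 provides that the Agreement is not severable, so the invalidity of any one provision voids the entire Agreement. No provision of the Agreement survives.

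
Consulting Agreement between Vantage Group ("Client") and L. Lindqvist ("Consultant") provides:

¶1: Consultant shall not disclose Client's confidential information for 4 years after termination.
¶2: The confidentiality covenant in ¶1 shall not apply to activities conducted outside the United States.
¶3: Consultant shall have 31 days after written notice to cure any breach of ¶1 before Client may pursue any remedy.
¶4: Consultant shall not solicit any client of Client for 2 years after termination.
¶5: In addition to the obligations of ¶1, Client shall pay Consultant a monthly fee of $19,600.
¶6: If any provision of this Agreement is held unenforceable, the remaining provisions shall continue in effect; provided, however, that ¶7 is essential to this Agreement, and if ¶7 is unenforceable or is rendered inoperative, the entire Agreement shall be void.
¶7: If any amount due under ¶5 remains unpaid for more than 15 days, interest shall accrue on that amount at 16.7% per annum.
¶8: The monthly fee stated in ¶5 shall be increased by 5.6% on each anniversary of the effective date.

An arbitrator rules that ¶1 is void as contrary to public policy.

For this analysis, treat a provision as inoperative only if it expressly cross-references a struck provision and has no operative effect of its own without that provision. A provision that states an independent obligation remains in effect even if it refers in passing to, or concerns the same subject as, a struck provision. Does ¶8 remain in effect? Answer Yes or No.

Yes

¶1 is struck. The whole of ¶2 is the carve-out from the confidentiality covenant, defined by reference to ¶1, so ¶2 cannot stand once ¶1 is removed. ¶3 has no operative effect of its own apart from ¶1 and is therefore inoperative. Although ¶5 refers to ¶1, its operative terms do not depend on ¶1, so it remains in effect. ¶6 makes ¶7 an essential term, but ¶7 is unaffected, so the severability proviso in ¶6 preserves the remaining provisions. That leaves ¶4, ¶5, ¶6, ¶7, and ¶8 in effect. ¶8 is among the surviving provisions, so the answer is yes.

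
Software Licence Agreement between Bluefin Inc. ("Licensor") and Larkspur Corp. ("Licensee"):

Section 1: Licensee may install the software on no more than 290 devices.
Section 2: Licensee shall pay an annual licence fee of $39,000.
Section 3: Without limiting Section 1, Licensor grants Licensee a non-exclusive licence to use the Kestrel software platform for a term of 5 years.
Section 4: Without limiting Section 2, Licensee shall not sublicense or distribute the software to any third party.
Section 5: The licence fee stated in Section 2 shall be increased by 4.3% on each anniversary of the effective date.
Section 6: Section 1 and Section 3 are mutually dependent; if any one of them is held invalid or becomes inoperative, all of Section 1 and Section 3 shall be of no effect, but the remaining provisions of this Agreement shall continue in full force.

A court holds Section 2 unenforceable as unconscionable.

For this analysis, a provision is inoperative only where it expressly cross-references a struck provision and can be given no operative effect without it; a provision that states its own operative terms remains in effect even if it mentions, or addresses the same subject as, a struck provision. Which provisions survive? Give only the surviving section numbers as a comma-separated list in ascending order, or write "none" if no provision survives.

Section 2 is struck. Section 5 operates only by reference to Section 2, so it falls with Section 2. Section 4 mentions Section 2 but its own obligation stands independently of Section 2, so Section 4 is not affected. Section 6 ties Section 1 and Section 3 together, but none of those is affected here; the remaining provisions continue in force under Section 6. The provisions still in force are Section 1, Section 3, Section 4, and Section 6.

1, 3, 4, 6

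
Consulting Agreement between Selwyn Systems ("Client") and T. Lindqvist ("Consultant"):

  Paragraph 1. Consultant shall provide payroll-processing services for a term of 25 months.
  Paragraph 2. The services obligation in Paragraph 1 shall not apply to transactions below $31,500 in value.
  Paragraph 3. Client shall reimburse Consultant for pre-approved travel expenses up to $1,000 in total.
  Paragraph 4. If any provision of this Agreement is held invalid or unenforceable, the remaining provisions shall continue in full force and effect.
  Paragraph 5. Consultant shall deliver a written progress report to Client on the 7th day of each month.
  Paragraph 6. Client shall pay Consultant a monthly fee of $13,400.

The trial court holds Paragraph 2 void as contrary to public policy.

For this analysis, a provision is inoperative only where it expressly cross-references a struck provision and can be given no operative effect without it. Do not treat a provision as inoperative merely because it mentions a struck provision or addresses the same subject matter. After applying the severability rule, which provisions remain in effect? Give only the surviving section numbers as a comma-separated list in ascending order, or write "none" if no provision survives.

1, 3, 4, 5, 6

Paragraph 2 is struck. Nothing else in the Agreement is defined by reference to Paragraph 2. Paragraph 4 is a severability clause and preserves every provision that can still be given independent effect. That leaves Paragraph 1, Paragraph 3, Paragraph 4, Paragraph 5, and Paragraph 6 in effect.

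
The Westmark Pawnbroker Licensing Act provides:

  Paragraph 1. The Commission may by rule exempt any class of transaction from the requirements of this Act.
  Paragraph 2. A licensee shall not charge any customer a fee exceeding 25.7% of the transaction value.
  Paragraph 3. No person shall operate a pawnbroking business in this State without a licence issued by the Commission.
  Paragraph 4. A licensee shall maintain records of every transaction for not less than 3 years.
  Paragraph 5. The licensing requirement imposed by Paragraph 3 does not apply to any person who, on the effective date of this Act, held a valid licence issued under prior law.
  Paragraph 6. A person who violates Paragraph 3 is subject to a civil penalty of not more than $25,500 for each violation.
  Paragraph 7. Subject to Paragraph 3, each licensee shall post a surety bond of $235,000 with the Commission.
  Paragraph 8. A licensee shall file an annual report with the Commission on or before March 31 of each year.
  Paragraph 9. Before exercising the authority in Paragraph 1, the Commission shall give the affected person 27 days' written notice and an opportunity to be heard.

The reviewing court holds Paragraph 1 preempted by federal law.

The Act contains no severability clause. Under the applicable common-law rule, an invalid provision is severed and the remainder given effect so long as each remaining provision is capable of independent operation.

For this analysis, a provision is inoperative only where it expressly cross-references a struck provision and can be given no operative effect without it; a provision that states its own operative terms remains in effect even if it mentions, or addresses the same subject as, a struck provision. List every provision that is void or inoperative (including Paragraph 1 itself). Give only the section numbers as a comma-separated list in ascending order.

1, 9

Paragraph 1 is struck. The only function of Paragraph 9 is the notice-and-hearing requirement for Paragraph 1, so it cannot stand once Paragraph 1 is removed. With no severability clause, the stated default rule severs what cannot stand and enforces each remaining provision that can operate on its own. The provisions still in force are Paragraph 2, Paragraph 3, Paragraph 4, Paragraph 5, Paragraph 6, Paragraph 7, and Paragraph 8.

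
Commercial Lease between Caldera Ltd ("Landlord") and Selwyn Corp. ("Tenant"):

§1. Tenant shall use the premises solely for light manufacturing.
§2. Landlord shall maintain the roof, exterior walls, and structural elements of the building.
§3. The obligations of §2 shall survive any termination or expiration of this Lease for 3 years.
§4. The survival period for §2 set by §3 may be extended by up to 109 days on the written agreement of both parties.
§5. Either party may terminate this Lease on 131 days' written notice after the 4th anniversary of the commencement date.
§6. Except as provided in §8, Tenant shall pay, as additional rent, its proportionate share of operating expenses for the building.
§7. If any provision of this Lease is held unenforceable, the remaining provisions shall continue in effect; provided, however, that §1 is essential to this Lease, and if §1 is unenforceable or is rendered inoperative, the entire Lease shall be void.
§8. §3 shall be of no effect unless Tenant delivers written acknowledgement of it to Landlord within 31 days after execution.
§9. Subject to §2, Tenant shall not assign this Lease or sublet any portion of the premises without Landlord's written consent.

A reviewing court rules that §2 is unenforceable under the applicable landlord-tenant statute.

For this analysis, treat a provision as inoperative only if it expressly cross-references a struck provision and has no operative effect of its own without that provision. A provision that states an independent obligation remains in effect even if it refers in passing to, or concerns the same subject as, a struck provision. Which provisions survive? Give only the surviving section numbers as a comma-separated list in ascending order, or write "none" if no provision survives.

1, 5, 6, 7, 9

§2 is struck. §3 operates only by reference to §2, so it falls with §2. §4 operates only by reference to §3, so it falls with §3. §8 merely fixes the acknowledgement condition for §3; with §3 gone it has nothing to operate on and falls away. Although §9 refers to §2, its operative terms do not depend on §2, so it remains in effect. Although §6 refers to §8, its operative terms do not depend on §8, so it remains in effect. §7 makes §1 an essential term, but §1 is unaffected, so the severability proviso in §7 preserves the remaining provisions. The provisions still in force are §1, §5, §6, §7, and §9.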